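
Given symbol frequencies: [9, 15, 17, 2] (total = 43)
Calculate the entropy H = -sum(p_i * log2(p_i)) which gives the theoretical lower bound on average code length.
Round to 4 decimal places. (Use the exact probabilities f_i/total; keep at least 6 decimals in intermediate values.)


Per-symbol terms -p_i * log2(p_i) with p_i = f_i/43:
  p = 9/43 = 0.209302: log2(p) = -2.256340, -p*log2(p) = 0.472257
  p = 15/43 = 0.348837: log2(p) = -1.519374, -p*log2(p) = 0.530014
  p = 17/43 = 0.395349: log2(p) = -1.338802, -p*log2(p) = 0.529294
  p = 2/43 = 0.046512: log2(p) = -4.426265, -p*log2(p) = 0.205873
H = 0.472257 + 0.530014 + 0.529294 + 0.205873 = 1.737438

H = 1.7374 bits/symbol


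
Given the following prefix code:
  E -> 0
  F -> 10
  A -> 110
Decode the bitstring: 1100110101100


Decoding step by step:
Bits 110 -> A
Bits 0 -> E
Bits 110 -> A
Bits 10 -> F
Bits 110 -> A
Bits 0 -> E


Decoded message: AEAFAE


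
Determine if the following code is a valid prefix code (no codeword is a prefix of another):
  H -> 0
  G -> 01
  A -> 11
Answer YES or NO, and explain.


Checking each pair (does one codeword prefix another?):
  H='0' vs G='01': prefix -- VIOLATION

NO -- this is NOT a valid prefix code. H (0) is a prefix of G (01).


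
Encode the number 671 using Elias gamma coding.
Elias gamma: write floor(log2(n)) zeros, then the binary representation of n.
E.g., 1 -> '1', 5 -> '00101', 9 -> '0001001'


num_bits = floor(log2(671)) + 1 = 10
leading_zeros = num_bits - 1 = 9
binary(671) = 1010011111

Elias gamma(671) = '000000000' + '1010011111' = 0000000001010011111 (19 bits)


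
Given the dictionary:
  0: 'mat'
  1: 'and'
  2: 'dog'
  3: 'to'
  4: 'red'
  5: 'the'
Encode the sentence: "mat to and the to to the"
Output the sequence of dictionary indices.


Look up each word in the dictionary:
  'mat' -> 0
  'to' -> 3
  'and' -> 1
  'the' -> 5
  'to' -> 3
  'to' -> 3
  'the' -> 5

Encoded: [0, 3, 1, 5, 3, 3, 5]


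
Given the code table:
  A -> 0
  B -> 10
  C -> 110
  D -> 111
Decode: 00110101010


Decoding:
0 -> A
0 -> A
110 -> C
10 -> B
10 -> B
10 -> B


Result: AACBBB


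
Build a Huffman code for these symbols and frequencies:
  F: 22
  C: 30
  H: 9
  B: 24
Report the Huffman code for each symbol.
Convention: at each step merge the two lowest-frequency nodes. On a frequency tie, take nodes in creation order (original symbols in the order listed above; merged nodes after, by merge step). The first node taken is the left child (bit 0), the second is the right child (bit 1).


Huffman tree construction:
Step 1: Merge H(9) + F(22) = 31
Step 2: Merge B(24) + C(30) = 54
Step 3: Merge (H+F)(31) + (B+C)(54) = 85
Read each symbol's code off the tree from the root (left child = 0, right child = 1).

Codes:
  F: 01 (length 2)
  C: 11 (length 2)
  H: 00 (length 2)
  B: 10 (length 2)
Average code length: 170/85 = 2.0000 bits/symbol


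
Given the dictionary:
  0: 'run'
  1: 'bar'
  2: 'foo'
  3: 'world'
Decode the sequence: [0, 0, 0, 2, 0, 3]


Look up each index in the dictionary:
  0 -> 'run'
  0 -> 'run'
  0 -> 'run'
  2 -> 'foo'
  0 -> 'run'
  3 -> 'world'

Decoded: "run run run foo run world"


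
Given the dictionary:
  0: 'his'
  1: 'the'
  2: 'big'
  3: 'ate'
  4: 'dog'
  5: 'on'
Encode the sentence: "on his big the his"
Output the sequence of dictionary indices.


Look up each word in the dictionary:
  'on' -> 5
  'his' -> 0
  'big' -> 2
  'the' -> 1
  'his' -> 0

Encoded: [5, 0, 2, 1, 0]


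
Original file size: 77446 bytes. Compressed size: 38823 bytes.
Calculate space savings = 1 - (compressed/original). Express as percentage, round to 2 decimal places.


ratio = compressed/original = 38823/77446 = 0.501291
savings = 1 - ratio = 1 - 0.501291 = 0.498709
as a percentage: 0.498709 * 100 = 49.87%

Space savings = 1 - 38823/77446 = 49.87%


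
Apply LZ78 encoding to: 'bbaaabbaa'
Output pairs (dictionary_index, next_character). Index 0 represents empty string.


LZ78 encoding steps:
Dictionary: {0: ''}
Step 1: w='' (idx 0), next='b' -> output (0, 'b'), add 'b' as idx 1
Step 2: w='b' (idx 1), next='a' -> output (1, 'a'), add 'ba' as idx 2
Step 3: w='' (idx 0), next='a' -> output (0, 'a'), add 'a' as idx 3
Step 4: w='a' (idx 3), next='b' -> output (3, 'b'), add 'ab' as idx 4
Step 5: w='ba' (idx 2), next='a' -> output (2, 'a'), add 'baa' as idx 5


Encoded: [(0, 'b'), (1, 'a'), (0, 'a'), (3, 'b'), (2, 'a')]


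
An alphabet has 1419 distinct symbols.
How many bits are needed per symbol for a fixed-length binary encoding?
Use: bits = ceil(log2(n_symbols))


log2(1419) = 10.4707
Bracket: 2^10 = 1024 < 1419 <= 2^11 = 2048
So ceil(log2(1419)) = 11

bits = ceil(log2(1419)) = ceil(10.4707) = 11 bits


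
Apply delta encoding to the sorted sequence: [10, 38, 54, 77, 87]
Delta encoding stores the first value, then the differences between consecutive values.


First value: 10
Deltas:
  38 - 10 = 28
  54 - 38 = 16
  77 - 54 = 23
  87 - 77 = 10


Delta encoded: [10, 28, 16, 23, 10]


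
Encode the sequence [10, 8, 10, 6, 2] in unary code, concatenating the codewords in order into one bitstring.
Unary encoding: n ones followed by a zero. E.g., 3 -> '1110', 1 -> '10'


Encode each number as n ones followed by a terminating 0:
  10 -> 11111111110 (11 bits)
  8 -> 111111110 (9 bits)
  10 -> 11111111110 (11 bits)
  6 -> 1111110 (7 bits)
  2 -> 110 (3 bits)
Total length = 11 + 9 + 11 + 7 + 3 = 41 bits.

Unary([10, 8, 10, 6, 2]) = 11111111110111111110111111111101111110110 (41 bits)


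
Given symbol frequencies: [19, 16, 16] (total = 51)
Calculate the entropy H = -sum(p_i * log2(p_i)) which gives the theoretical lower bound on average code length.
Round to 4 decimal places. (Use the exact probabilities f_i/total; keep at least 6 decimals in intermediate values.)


Per-symbol terms -p_i * log2(p_i) with p_i = f_i/51:
  p = 19/51 = 0.372549: log2(p) = -1.424498, -p*log2(p) = 0.530695
  p = 16/51 = 0.313725: log2(p) = -1.672425, -p*log2(p) = 0.524682
  p = 16/51 = 0.313725: log2(p) = -1.672425, -p*log2(p) = 0.524682
H = 0.530695 + 0.524682 + 0.524682 = 1.580059

H = 1.5801 bits/symbol


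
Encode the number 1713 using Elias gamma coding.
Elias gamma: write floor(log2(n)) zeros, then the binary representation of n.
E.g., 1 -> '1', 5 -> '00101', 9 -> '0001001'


num_bits = floor(log2(1713)) + 1 = 11
leading_zeros = num_bits - 1 = 10
binary(1713) = 11010110001

Elias gamma(1713) = '0000000000' + '11010110001' = 000000000011010110001 (21 bits)


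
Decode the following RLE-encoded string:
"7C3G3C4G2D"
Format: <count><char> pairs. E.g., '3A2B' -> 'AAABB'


Expanding each <count><char> pair:
  7C -> 'CCCCCCC'
  3G -> 'GGG'
  3C -> 'CCC'
  4G -> 'GGGG'
  2D -> 'DD'

Decoded = CCCCCCCGGGCCCGGGGDD


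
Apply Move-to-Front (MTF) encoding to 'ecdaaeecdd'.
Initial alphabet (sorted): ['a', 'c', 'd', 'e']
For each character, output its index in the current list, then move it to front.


MTF encoding:
'e': index 3 in ['a', 'c', 'd', 'e'] -> ['e', 'a', 'c', 'd']
'c': index 2 in ['e', 'a', 'c', 'd'] -> ['c', 'e', 'a', 'd']
'd': index 3 in ['c', 'e', 'a', 'd'] -> ['d', 'c', 'e', 'a']
'a': index 3 in ['d', 'c', 'e', 'a'] -> ['a', 'd', 'c', 'e']
'a': index 0 in ['a', 'd', 'c', 'e'] -> ['a', 'd', 'c', 'e']
'e': index 3 in ['a', 'd', 'c', 'e'] -> ['e', 'a', 'd', 'c']
'e': index 0 in ['e', 'a', 'd', 'c'] -> ['e', 'a', 'd', 'c']
'c': index 3 in ['e', 'a', 'd', 'c'] -> ['c', 'e', 'a', 'd']
'd': index 3 in ['c', 'e', 'a', 'd'] -> ['d', 'c', 'e', 'a']
'd': index 0 in ['d', 'c', 'e', 'a'] -> ['d', 'c', 'e', 'a']


Output: [3, 2, 3, 3, 0, 3, 0, 3, 3, 0]


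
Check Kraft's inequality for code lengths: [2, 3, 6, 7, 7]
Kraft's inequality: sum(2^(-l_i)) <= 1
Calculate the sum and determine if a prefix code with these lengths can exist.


Sum = 2^(-2) + 2^(-3) + 2^(-6) + 2^(-7) + 2^(-7)
    = 0.25 + 0.125 + 0.015625 + 0.0078125 + 0.0078125
    = 52/128 = 0.40625
Since 0.40625 <= 1, Kraft's inequality IS satisfied.
A prefix code with these lengths CAN exist.

Kraft sum = 0.40625. Satisfied.


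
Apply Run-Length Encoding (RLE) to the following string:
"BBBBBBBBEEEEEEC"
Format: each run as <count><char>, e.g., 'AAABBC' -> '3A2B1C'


Scanning runs left to right:
  i=0: run of 'B' x 8 -> '8B'
  i=8: run of 'E' x 6 -> '6E'
  i=14: run of 'C' x 1 -> '1C'

RLE = 8B6E1C


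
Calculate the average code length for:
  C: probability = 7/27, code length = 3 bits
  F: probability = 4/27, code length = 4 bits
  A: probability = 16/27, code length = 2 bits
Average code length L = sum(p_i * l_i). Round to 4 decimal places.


Weighted contributions p_i * l_i:
  C: (7/27) * 3 = 21/27
  F: (4/27) * 4 = 16/27
  A: (16/27) * 2 = 32/27
Sum = (21 + 16 + 32)/27 = 69/27

L = 69/27 = 2.5556 bits/symbol


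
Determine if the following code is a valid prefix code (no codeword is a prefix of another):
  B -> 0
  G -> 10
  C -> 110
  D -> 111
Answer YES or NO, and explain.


Checking each pair (does one codeword prefix another?):
  B='0' vs G='10': no prefix
  B='0' vs C='110': no prefix
  B='0' vs D='111': no prefix
  G='10' vs B='0': no prefix
  G='10' vs C='110': no prefix
  G='10' vs D='111': no prefix
  C='110' vs B='0': no prefix
  C='110' vs G='10': no prefix
  C='110' vs D='111': no prefix
  D='111' vs B='0': no prefix
  D='111' vs G='10': no prefix
  D='111' vs C='110': no prefix
No violation found over all pairs.

YES -- this is a valid prefix code. No codeword is a prefix of any other codeword.


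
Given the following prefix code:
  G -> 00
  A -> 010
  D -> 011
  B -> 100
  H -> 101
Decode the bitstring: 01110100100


Decoding step by step:
Bits 011 -> D
Bits 101 -> H
Bits 00 -> G
Bits 100 -> B


Decoded message: DHGB


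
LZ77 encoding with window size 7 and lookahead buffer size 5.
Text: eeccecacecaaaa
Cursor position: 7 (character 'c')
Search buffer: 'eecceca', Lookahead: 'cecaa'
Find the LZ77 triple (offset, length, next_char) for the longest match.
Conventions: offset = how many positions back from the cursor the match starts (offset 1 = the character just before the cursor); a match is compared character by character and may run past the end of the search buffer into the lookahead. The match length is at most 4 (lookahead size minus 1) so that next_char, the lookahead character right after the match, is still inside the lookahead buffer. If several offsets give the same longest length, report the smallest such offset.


Try each offset into the search buffer:
  offset=1 (pos 6, char 'a'): match length 0
  offset=2 (pos 5, char 'c'): match length 1
  offset=3 (pos 4, char 'e'): match length 0
  offset=4 (pos 3, char 'c'): match length 4
  offset=5 (pos 2, char 'c'): match length 1
  offset=6 (pos 1, char 'e'): match length 0
  offset=7 (pos 0, char 'e'): match length 0
Longest match has length 4 at offset 4.
next_char = character at position 7 + 4 = 11 -> 'a'

Best match: offset=4, length=4 (matching 'ceca' starting at position 3)
LZ77 triple: (4, 4, 'a')


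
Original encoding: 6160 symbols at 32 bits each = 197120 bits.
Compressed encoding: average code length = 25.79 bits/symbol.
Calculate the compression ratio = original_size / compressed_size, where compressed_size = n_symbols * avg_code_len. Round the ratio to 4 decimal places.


original_size = n_symbols * orig_bits = 6160 * 32 = 197120 bits
compressed_size = n_symbols * avg_code_len = 6160 * 25.79 = 158866.4 bits
ratio = original_size / compressed_size = 197120 / 158866.4 = 1.2408

Compression ratio = 1.2408


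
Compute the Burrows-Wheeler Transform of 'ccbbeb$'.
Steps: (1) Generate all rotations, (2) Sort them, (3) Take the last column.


Rotations (sorted):
  0: $ccbbeb -> last char: b
  1: b$ccbbe -> last char: e
  2: bbeb$cc -> last char: c
  3: beb$ccb -> last char: b
  4: cbbeb$c -> last char: c
  5: ccbbeb$ -> last char: $
  6: eb$ccbb -> last char: b


BWT = becbc$b


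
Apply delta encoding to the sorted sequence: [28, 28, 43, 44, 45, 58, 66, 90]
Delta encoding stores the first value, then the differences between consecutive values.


First value: 28
Deltas:
  28 - 28 = 0
  43 - 28 = 15
  44 - 43 = 1
  45 - 44 = 1
  58 - 45 = 13
  66 - 58 = 8
  90 - 66 = 24


Delta encoded: [28, 0, 15, 1, 1, 13, 8, 24]


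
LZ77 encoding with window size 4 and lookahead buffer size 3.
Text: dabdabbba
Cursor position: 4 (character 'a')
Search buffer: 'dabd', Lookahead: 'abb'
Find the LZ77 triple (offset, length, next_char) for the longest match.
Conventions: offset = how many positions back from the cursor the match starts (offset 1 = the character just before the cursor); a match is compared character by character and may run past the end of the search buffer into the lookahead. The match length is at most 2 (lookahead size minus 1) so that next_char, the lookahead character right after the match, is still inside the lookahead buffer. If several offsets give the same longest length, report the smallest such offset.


Try each offset into the search buffer:
  offset=1 (pos 3, char 'd'): match length 0
  offset=2 (pos 2, char 'b'): match length 0
  offset=3 (pos 1, char 'a'): match length 2
  offset=4 (pos 0, char 'd'): match length 0
Longest match has length 2 at offset 3.
next_char = character at position 4 + 2 = 6 -> 'b'

Best match: offset=3, length=2 (matching 'ab' starting at position 1)
LZ77 triple: (3, 2, 'b')


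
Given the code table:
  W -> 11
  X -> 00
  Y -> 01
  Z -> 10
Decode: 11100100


Decoding:
11 -> W
10 -> Z
01 -> Y
00 -> X


Result: WZYX


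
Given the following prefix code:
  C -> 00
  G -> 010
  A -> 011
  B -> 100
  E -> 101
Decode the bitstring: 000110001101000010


Decoding step by step:
Bits 00 -> C
Bits 011 -> A
Bits 00 -> C
Bits 011 -> A
Bits 010 -> G
Bits 00 -> C
Bits 010 -> G


Decoded message: CACAGCG


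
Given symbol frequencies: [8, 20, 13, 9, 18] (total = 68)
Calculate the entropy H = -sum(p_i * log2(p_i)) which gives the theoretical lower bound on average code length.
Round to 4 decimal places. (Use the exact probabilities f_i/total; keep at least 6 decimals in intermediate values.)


Per-symbol terms -p_i * log2(p_i) with p_i = f_i/68:
  p = 8/68 = 0.117647: log2(p) = -3.087463, -p*log2(p) = 0.363231
  p = 20/68 = 0.294118: log2(p) = -1.765535, -p*log2(p) = 0.519275
  p = 13/68 = 0.191176: log2(p) = -2.387023, -p*log2(p) = 0.456343
  p = 9/68 = 0.132353: log2(p) = -2.917538, -p*log2(p) = 0.386145
  p = 18/68 = 0.264706: log2(p) = -1.917538, -p*log2(p) = 0.507584
H = 0.363231 + 0.519275 + 0.456343 + 0.386145 + 0.507584 = 2.232578

H = 2.2326 bits/symbol


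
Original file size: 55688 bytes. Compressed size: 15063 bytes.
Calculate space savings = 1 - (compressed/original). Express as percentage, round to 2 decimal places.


ratio = compressed/original = 15063/55688 = 0.270489
savings = 1 - ratio = 1 - 0.270489 = 0.729511
as a percentage: 0.729511 * 100 = 72.95%

Space savings = 1 - 15063/55688 = 72.95%


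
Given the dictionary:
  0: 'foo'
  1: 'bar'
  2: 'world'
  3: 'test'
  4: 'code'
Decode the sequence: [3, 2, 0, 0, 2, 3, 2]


Look up each index in the dictionary:
  3 -> 'test'
  2 -> 'world'
  0 -> 'foo'
  0 -> 'foo'
  2 -> 'world'
  3 -> 'test'
  2 -> 'world'

Decoded: "test world foo foo world test world"


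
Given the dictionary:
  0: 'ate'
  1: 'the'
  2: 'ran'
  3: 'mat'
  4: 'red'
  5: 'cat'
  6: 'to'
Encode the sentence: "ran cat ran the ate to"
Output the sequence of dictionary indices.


Look up each word in the dictionary:
  'ran' -> 2
  'cat' -> 5
  'ran' -> 2
  'the' -> 1
  'ate' -> 0
  'to' -> 6

Encoded: [2, 5, 2, 1, 0, 6]


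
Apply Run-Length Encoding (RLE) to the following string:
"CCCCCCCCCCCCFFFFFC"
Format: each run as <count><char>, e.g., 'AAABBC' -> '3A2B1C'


Scanning runs left to right:
  i=0: run of 'C' x 12 -> '12C'
  i=12: run of 'F' x 5 -> '5F'
  i=17: run of 'C' x 1 -> '1C'

RLE = 12C5F1C


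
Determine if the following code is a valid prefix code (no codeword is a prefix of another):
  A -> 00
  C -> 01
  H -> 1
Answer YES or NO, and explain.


Checking each pair (does one codeword prefix another?):
  A='00' vs C='01': no prefix
  A='00' vs H='1': no prefix
  C='01' vs A='00': no prefix
  C='01' vs H='1': no prefix
  H='1' vs A='00': no prefix
  H='1' vs C='01': no prefix
No violation found over all pairs.

YES -- this is a valid prefix code. No codeword is a prefix of any other codeword.


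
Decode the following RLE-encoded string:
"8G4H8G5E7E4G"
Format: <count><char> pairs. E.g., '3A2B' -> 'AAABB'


Expanding each <count><char> pair:
  8G -> 'GGGGGGGG'
  4H -> 'HHHH'
  8G -> 'GGGGGGGG'
  5E -> 'EEEEE'
  7E -> 'EEEEEEE'
  4G -> 'GGGG'

Decoded = GGGGGGGGHHHHGGGGGGGGEEEEEEEEEEEEGGGG


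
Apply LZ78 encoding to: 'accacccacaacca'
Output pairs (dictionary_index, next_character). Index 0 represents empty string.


LZ78 encoding steps:
Dictionary: {0: ''}
Step 1: w='' (idx 0), next='a' -> output (0, 'a'), add 'a' as idx 1
Step 2: w='' (idx 0), next='c' -> output (0, 'c'), add 'c' as idx 2
Step 3: w='c' (idx 2), next='a' -> output (2, 'a'), add 'ca' as idx 3
Step 4: w='c' (idx 2), next='c' -> output (2, 'c'), add 'cc' as idx 4
Step 5: w='ca' (idx 3), next='c' -> output (3, 'c'), add 'cac' as idx 5
Step 6: w='a' (idx 1), next='a' -> output (1, 'a'), add 'aa' as idx 6
Step 7: w='cc' (idx 4), next='a' -> output (4, 'a'), add 'cca' as idx 7


Encoded: [(0, 'a'), (0, 'c'), (2, 'a'), (2, 'c'), (3, 'c'), (1, 'a'), (4, 'a')]


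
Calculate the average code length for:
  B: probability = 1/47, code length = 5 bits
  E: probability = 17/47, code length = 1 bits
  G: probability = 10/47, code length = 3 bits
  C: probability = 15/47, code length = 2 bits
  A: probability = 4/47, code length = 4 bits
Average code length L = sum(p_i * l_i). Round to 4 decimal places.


Weighted contributions p_i * l_i:
  B: (1/47) * 5 = 5/47
  E: (17/47) * 1 = 17/47
  G: (10/47) * 3 = 30/47
  C: (15/47) * 2 = 30/47
  A: (4/47) * 4 = 16/47
Sum = (5 + 17 + 30 + 30 + 16)/47 = 98/47

L = 98/47 = 2.0851 bits/symbol


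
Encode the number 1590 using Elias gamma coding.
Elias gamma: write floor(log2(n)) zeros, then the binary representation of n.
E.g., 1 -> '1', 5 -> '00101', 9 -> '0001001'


num_bits = floor(log2(1590)) + 1 = 11
leading_zeros = num_bits - 1 = 10
binary(1590) = 11000110110

Elias gamma(1590) = '0000000000' + '11000110110' = 000000000011000110110 (21 bits)


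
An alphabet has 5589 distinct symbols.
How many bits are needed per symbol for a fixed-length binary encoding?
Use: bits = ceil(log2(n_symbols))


log2(5589) = 12.4484
Bracket: 2^12 = 4096 < 5589 <= 2^13 = 8192
So ceil(log2(5589)) = 13

bits = ceil(log2(5589)) = ceil(12.4484) = 13 bits


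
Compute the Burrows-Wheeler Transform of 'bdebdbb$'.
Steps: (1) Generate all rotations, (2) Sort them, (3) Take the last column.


Rotations (sorted):
  0: $bdebdbb -> last char: b
  1: b$bdebdb -> last char: b
  2: bb$bdebd -> last char: d
  3: bdbb$bde -> last char: e
  4: bdebdbb$ -> last char: $
  5: dbb$bdeb -> last char: b
  6: debdbb$b -> last char: b
  7: ebdbb$bd -> last char: d


BWT = bbde$bbd


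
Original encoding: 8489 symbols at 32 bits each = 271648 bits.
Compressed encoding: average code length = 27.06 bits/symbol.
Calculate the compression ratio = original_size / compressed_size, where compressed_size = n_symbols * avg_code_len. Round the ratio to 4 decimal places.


original_size = n_symbols * orig_bits = 8489 * 32 = 271648 bits
compressed_size = n_symbols * avg_code_len = 8489 * 27.06 = 229712.34 bits
ratio = original_size / compressed_size = 271648 / 229712.34 = 1.1826

Compression ratio = 1.1826


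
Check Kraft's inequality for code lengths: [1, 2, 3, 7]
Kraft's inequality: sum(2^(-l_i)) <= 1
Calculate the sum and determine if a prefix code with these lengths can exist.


Sum = 2^(-1) + 2^(-2) + 2^(-3) + 2^(-7)
    = 0.5 + 0.25 + 0.125 + 0.0078125
    = 113/128 = 0.8828125
Since 0.8828125 <= 1, Kraft's inequality IS satisfied.
A prefix code with these lengths CAN exist.

Kraft sum = 0.8828125. Satisfied.


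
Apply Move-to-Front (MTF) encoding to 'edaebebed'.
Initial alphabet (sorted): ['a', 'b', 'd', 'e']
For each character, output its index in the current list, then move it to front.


MTF encoding:
'e': index 3 in ['a', 'b', 'd', 'e'] -> ['e', 'a', 'b', 'd']
'd': index 3 in ['e', 'a', 'b', 'd'] -> ['d', 'e', 'a', 'b']
'a': index 2 in ['d', 'e', 'a', 'b'] -> ['a', 'd', 'e', 'b']
'e': index 2 in ['a', 'd', 'e', 'b'] -> ['e', 'a', 'd', 'b']
'b': index 3 in ['e', 'a', 'd', 'b'] -> ['b', 'e', 'a', 'd']
'e': index 1 in ['b', 'e', 'a', 'd'] -> ['e', 'b', 'a', 'd']
'b': index 1 in ['e', 'b', 'a', 'd'] -> ['b', 'e', 'a', 'd']
'e': index 1 in ['b', 'e', 'a', 'd'] -> ['e', 'b', 'a', 'd']
'd': index 3 in ['e', 'b', 'a', 'd'] -> ['d', 'e', 'b', 'a']


Output: [3, 3, 2, 2, 3, 1, 1, 1, 3]


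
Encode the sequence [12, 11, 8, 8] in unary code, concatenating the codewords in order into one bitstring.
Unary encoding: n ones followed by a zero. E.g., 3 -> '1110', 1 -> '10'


Encode each number as n ones followed by a terminating 0:
  12 -> 1111111111110 (13 bits)
  11 -> 111111111110 (12 bits)
  8 -> 111111110 (9 bits)
  8 -> 111111110 (9 bits)
Total length = 13 + 12 + 9 + 9 = 43 bits.

Unary([12, 11, 8, 8]) = 1111111111110111111111110111111110111111110 (43 bits)


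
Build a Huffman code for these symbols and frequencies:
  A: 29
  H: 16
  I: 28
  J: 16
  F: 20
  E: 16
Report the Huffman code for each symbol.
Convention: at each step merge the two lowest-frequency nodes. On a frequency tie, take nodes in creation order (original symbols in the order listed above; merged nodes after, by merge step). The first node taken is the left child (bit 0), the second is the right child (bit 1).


Huffman tree construction:
Step 1: Merge H(16) + J(16) = 32
Step 2: Merge E(16) + F(20) = 36
Step 3: Merge I(28) + A(29) = 57
Step 4: Merge (H+J)(32) + (E+F)(36) = 68
Step 5: Merge (I+A)(57) + ((H+J)+(E+F))(68) = 125
Read each symbol's code off the tree from the root (left child = 0, right child = 1).

Codes:
  A: 01 (length 2)
  H: 100 (length 3)
  I: 00 (length 2)
  J: 101 (length 3)
  F: 111 (length 3)
  E: 110 (length 3)
Average code length: 318/125 = 2.5440 bits/symbol


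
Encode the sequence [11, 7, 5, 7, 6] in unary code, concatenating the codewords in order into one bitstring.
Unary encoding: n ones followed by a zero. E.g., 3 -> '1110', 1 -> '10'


Encode each number as n ones followed by a terminating 0:
  11 -> 111111111110 (12 bits)
  7 -> 11111110 (8 bits)
  5 -> 111110 (6 bits)
  7 -> 11111110 (8 bits)
  6 -> 1111110 (7 bits)
Total length = 12 + 8 + 6 + 8 + 7 = 41 bits.

Unary([11, 7, 5, 7, 6]) = 11111111111011111110111110111111101111110 (41 bits)


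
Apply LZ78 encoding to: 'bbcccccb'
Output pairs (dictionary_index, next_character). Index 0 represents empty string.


LZ78 encoding steps:
Dictionary: {0: ''}
Step 1: w='' (idx 0), next='b' -> output (0, 'b'), add 'b' as idx 1
Step 2: w='b' (idx 1), next='c' -> output (1, 'c'), add 'bc' as idx 2
Step 3: w='' (idx 0), next='c' -> output (0, 'c'), add 'c' as idx 3
Step 4: w='c' (idx 3), next='c' -> output (3, 'c'), add 'cc' as idx 4
Step 5: w='c' (idx 3), next='b' -> output (3, 'b'), add 'cb' as idx 5


Encoded: [(0, 'b'), (1, 'c'), (0, 'c'), (3, 'c'), (3, 'b')]


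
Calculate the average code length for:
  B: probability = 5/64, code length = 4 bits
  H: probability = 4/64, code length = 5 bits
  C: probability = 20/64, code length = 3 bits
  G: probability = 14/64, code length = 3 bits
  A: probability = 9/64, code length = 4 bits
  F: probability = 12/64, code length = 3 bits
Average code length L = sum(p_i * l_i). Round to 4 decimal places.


Weighted contributions p_i * l_i:
  B: (5/64) * 4 = 20/64
  H: (4/64) * 5 = 20/64
  C: (20/64) * 3 = 60/64
  G: (14/64) * 3 = 42/64
  A: (9/64) * 4 = 36/64
  F: (12/64) * 3 = 36/64
Sum = (20 + 20 + 60 + 42 + 36 + 36)/64 = 214/64

L = 214/64 = 3.3438 bits/symbol


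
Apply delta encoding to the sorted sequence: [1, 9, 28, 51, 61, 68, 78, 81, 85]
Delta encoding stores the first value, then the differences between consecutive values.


First value: 1
Deltas:
  9 - 1 = 8
  28 - 9 = 19
  51 - 28 = 23
  61 - 51 = 10
  68 - 61 = 7
  78 - 68 = 10
  81 - 78 = 3
  85 - 81 = 4


Delta encoded: [1, 8, 19, 23, 10, 7, 10, 3, 4]


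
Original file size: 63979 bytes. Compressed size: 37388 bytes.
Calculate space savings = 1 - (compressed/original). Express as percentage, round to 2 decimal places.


ratio = compressed/original = 37388/63979 = 0.584379
savings = 1 - ratio = 1 - 0.584379 = 0.415621
as a percentage: 0.415621 * 100 = 41.56%

Space savings = 1 - 37388/63979 = 41.56%


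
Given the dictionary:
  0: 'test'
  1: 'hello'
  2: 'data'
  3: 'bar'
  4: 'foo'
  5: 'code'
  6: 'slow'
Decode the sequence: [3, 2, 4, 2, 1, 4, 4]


Look up each index in the dictionary:
  3 -> 'bar'
  2 -> 'data'
  4 -> 'foo'
  2 -> 'data'
  1 -> 'hello'
  4 -> 'foo'
  4 -> 'foo'

Decoded: "bar data foo data hello foo foo"


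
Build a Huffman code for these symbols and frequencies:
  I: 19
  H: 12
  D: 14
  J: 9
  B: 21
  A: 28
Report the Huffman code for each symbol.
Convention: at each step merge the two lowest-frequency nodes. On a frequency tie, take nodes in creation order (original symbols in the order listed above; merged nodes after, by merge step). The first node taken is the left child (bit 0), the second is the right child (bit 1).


Huffman tree construction:
Step 1: Merge J(9) + H(12) = 21
Step 2: Merge D(14) + I(19) = 33
Step 3: Merge B(21) + (J+H)(21) = 42
Step 4: Merge A(28) + (D+I)(33) = 61
Step 5: Merge (B+(J+H))(42) + (A+(D+I))(61) = 103
Read each symbol's code off the tree from the root (left child = 0, right child = 1).

Codes:
  I: 111 (length 3)
  H: 011 (length 3)
  D: 110 (length 3)
  J: 010 (length 3)
  B: 00 (length 2)
  A: 10 (length 2)
Average code length: 260/103 = 2.5243 bits/symbol


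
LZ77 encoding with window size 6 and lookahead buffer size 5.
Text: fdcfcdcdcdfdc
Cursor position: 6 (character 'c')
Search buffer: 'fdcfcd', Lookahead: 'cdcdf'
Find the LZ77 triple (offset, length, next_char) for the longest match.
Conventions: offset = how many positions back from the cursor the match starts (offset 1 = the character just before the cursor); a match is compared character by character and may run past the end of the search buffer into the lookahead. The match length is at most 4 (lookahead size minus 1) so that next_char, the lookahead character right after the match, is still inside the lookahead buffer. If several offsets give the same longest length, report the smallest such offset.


Try each offset into the search buffer:
  offset=1 (pos 5, char 'd'): match length 0
  offset=2 (pos 4, char 'c'): match length 4
  offset=3 (pos 3, char 'f'): match length 0
  offset=4 (pos 2, char 'c'): match length 1
  offset=5 (pos 1, char 'd'): match length 0
  offset=6 (pos 0, char 'f'): match length 0
Longest match has length 4 at offset 2.
next_char = character at position 6 + 4 = 10 -> 'f'

Best match: offset=2, length=4 (matching 'cdcd' starting at position 4)
LZ77 triple: (2, 4, 'f')


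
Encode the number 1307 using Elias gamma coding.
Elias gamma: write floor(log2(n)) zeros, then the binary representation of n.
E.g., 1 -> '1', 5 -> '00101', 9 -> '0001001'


num_bits = floor(log2(1307)) + 1 = 11
leading_zeros = num_bits - 1 = 10
binary(1307) = 10100011011

Elias gamma(1307) = '0000000000' + '10100011011' = 000000000010100011011 (21 bits)


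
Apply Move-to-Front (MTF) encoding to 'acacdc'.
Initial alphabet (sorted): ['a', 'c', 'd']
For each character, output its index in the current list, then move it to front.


MTF encoding:
'a': index 0 in ['a', 'c', 'd'] -> ['a', 'c', 'd']
'c': index 1 in ['a', 'c', 'd'] -> ['c', 'a', 'd']
'a': index 1 in ['c', 'a', 'd'] -> ['a', 'c', 'd']
'c': index 1 in ['a', 'c', 'd'] -> ['c', 'a', 'd']
'd': index 2 in ['c', 'a', 'd'] -> ['d', 'c', 'a']
'c': index 1 in ['d', 'c', 'a'] -> ['c', 'd', 'a']


Output: [0, 1, 1, 1, 2, 1]


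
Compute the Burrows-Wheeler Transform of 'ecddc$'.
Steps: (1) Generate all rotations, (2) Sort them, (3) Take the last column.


Rotations (sorted):
  0: $ecddc -> last char: c
  1: c$ecdd -> last char: d
  2: cddc$e -> last char: e
  3: dc$ecd -> last char: d
  4: ddc$ec -> last char: c
  5: ecddc$ -> last char: $


BWT = cdedc$


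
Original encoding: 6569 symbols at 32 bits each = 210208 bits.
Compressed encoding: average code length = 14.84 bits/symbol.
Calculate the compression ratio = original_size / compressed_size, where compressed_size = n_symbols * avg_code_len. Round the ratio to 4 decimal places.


original_size = n_symbols * orig_bits = 6569 * 32 = 210208 bits
compressed_size = n_symbols * avg_code_len = 6569 * 14.84 = 97483.96 bits
ratio = original_size / compressed_size = 210208 / 97483.96 = 2.1563

Compression ratio = 2.1563


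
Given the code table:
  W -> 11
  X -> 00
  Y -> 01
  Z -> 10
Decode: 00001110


Decoding:
00 -> X
00 -> X
11 -> W
10 -> Z


Result: XXWZ


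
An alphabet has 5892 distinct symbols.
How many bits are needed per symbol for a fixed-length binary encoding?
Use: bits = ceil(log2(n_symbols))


log2(5892) = 12.5245
Bracket: 2^12 = 4096 < 5892 <= 2^13 = 8192
So ceil(log2(5892)) = 13

bits = ceil(log2(5892)) = ceil(12.5245) = 13 bits


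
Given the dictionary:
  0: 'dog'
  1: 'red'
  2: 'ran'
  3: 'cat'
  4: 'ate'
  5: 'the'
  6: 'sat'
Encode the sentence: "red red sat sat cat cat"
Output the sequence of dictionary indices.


Look up each word in the dictionary:
  'red' -> 1
  'red' -> 1
  'sat' -> 6
  'sat' -> 6
  'cat' -> 3
  'cat' -> 3

Encoded: [1, 1, 6, 6, 3, 3]


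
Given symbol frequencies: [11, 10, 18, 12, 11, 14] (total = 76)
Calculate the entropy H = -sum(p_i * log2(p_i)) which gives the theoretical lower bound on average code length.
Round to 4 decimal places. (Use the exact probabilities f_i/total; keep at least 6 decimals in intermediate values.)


Per-symbol terms -p_i * log2(p_i) with p_i = f_i/76:
  p = 11/76 = 0.144737: log2(p) = -2.788496, -p*log2(p) = 0.403598
  p = 10/76 = 0.131579: log2(p) = -2.925999, -p*log2(p) = 0.385000
  p = 18/76 = 0.236842: log2(p) = -2.078003, -p*log2(p) = 0.492158
  p = 12/76 = 0.157895: log2(p) = -2.662965, -p*log2(p) = 0.420468
  p = 11/76 = 0.144737: log2(p) = -2.788496, -p*log2(p) = 0.403598
  p = 14/76 = 0.184211: log2(p) = -2.440573, -p*log2(p) = 0.449579
H = 0.403598 + 0.385000 + 0.492158 + 0.420468 + 0.403598 + 0.449579 = 2.554401

H = 2.5544 bits/symbol


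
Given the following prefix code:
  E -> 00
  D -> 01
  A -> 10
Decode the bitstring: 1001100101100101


Decoding step by step:
Bits 10 -> A
Bits 01 -> D
Bits 10 -> A
Bits 01 -> D
Bits 01 -> D
Bits 10 -> A
Bits 01 -> D
Bits 01 -> D


Decoded message: ADADDADD


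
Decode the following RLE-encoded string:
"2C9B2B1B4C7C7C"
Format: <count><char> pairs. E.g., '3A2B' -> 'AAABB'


Expanding each <count><char> pair:
  2C -> 'CC'
  9B -> 'BBBBBBBBB'
  2B -> 'BB'
  1B -> 'B'
  4C -> 'CCCC'
  7C -> 'CCCCCCC'
  7C -> 'CCCCCCC'

Decoded = CCBBBBBBBBBBBBCCCCCCCCCCCCCCCCCC


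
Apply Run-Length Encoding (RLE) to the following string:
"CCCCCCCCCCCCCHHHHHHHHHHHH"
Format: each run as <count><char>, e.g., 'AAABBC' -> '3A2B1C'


Scanning runs left to right:
  i=0: run of 'C' x 13 -> '13C'
  i=13: run of 'H' x 12 -> '12H'

RLE = 13C12H


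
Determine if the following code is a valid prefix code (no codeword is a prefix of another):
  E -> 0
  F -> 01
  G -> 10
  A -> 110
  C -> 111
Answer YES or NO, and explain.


Checking each pair (does one codeword prefix another?):
  E='0' vs F='01': prefix -- VIOLATION

NO -- this is NOT a valid prefix code. E (0) is a prefix of F (01).


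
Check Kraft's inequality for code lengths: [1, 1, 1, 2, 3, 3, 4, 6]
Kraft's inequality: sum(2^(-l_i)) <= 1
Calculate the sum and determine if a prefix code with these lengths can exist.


Sum = 2^(-1) + 2^(-1) + 2^(-1) + 2^(-2) + 2^(-3) + 2^(-3) + 2^(-4) + 2^(-6)
    = 0.5 + 0.5 + 0.5 + 0.25 + 0.125 + 0.125 + 0.0625 + 0.015625
    = 133/64 = 2.078125
Since 2.078125 > 1, Kraft's inequality is NOT satisfied.
A prefix code with these lengths CANNOT exist.

Kraft sum = 2.078125. Not satisfied.


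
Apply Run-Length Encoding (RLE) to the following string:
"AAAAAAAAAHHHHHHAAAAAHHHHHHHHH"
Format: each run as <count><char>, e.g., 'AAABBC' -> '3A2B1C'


Scanning runs left to right:
  i=0: run of 'A' x 9 -> '9A'
  i=9: run of 'H' x 6 -> '6H'
  i=15: run of 'A' x 5 -> '5A'
  i=20: run of 'H' x 9 -> '9H'

RLE = 9A6H5A9H


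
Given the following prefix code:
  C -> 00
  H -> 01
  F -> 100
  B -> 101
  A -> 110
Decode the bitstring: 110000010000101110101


Decoding step by step:
Bits 110 -> A
Bits 00 -> C
Bits 00 -> C
Bits 100 -> F
Bits 00 -> C
Bits 101 -> B
Bits 110 -> A
Bits 101 -> B


Decoded message: ACCFCBAB


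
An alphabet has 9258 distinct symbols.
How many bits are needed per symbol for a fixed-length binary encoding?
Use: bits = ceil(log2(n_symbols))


log2(9258) = 13.1765
Bracket: 2^13 = 8192 < 9258 <= 2^14 = 16384
So ceil(log2(9258)) = 14

bits = ceil(log2(9258)) = ceil(13.1765) = 14 bits


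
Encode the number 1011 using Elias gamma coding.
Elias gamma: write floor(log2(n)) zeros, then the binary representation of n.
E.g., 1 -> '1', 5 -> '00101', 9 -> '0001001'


num_bits = floor(log2(1011)) + 1 = 10
leading_zeros = num_bits - 1 = 9
binary(1011) = 1111110011

Elias gamma(1011) = '000000000' + '1111110011' = 0000000001111110011 (19 bits)


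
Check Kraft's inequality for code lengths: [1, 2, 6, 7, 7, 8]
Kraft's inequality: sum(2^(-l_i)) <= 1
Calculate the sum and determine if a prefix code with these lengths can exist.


Sum = 2^(-1) + 2^(-2) + 2^(-6) + 2^(-7) + 2^(-7) + 2^(-8)
    = 0.5 + 0.25 + 0.015625 + 0.0078125 + 0.0078125 + 0.00390625
    = 201/256 = 0.78515625
Since 0.78515625 <= 1, Kraft's inequality IS satisfied.
A prefix code with these lengths CAN exist.

Kraft sum = 0.78515625. Satisfied.


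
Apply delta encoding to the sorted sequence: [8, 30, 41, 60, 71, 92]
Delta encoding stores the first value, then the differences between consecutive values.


First value: 8
Deltas:
  30 - 8 = 22
  41 - 30 = 11
  60 - 41 = 19
  71 - 60 = 11
  92 - 71 = 21


Delta encoded: [8, 22, 11, 19, 11, 21]


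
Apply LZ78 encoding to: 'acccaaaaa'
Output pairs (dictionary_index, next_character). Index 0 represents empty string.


LZ78 encoding steps:
Dictionary: {0: ''}
Step 1: w='' (idx 0), next='a' -> output (0, 'a'), add 'a' as idx 1
Step 2: w='' (idx 0), next='c' -> output (0, 'c'), add 'c' as idx 2
Step 3: w='c' (idx 2), next='c' -> output (2, 'c'), add 'cc' as idx 3
Step 4: w='a' (idx 1), next='a' -> output (1, 'a'), add 'aa' as idx 4
Step 5: w='aa' (idx 4), next='a' -> output (4, 'a'), add 'aaa' as idx 5


Encoded: [(0, 'a'), (0, 'c'), (2, 'c'), (1, 'a'), (4, 'a')]


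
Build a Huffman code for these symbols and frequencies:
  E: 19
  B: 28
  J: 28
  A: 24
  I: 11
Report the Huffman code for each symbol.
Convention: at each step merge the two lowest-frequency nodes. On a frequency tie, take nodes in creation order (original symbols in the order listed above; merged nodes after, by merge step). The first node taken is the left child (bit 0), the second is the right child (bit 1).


Huffman tree construction:
Step 1: Merge I(11) + E(19) = 30
Step 2: Merge A(24) + B(28) = 52
Step 3: Merge J(28) + (I+E)(30) = 58
Step 4: Merge (A+B)(52) + (J+(I+E))(58) = 110
Read each symbol's code off the tree from the root (left child = 0, right child = 1).

Codes:
  E: 111 (length 3)
  B: 01 (length 2)
  J: 10 (length 2)
  A: 00 (length 2)
  I: 110 (length 3)
Average code length: 250/110 = 2.2727 bits/symbol


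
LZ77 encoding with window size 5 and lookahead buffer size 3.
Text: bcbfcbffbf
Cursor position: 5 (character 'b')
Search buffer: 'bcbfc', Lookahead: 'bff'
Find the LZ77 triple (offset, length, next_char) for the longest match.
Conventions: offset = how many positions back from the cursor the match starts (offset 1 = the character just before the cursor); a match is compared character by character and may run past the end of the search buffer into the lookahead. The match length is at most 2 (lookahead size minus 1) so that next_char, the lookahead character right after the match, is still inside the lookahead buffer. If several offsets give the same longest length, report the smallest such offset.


Try each offset into the search buffer:
  offset=1 (pos 4, char 'c'): match length 0
  offset=2 (pos 3, char 'f'): match length 0
  offset=3 (pos 2, char 'b'): match length 2
  offset=4 (pos 1, char 'c'): match length 0
  offset=5 (pos 0, char 'b'): match length 1
Longest match has length 2 at offset 3.
next_char = character at position 5 + 2 = 7 -> 'f'

Best match: offset=3, length=2 (matching 'bf' starting at position 2)
LZ77 triple: (3, 2, 'f')


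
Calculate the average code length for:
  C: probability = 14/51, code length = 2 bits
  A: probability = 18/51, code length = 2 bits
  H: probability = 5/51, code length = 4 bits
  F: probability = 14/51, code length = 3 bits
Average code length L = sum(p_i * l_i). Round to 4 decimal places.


Weighted contributions p_i * l_i:
  C: (14/51) * 2 = 28/51
  A: (18/51) * 2 = 36/51
  H: (5/51) * 4 = 20/51
  F: (14/51) * 3 = 42/51
Sum = (28 + 36 + 20 + 42)/51 = 126/51

L = 126/51 = 2.4706 bits/symbol


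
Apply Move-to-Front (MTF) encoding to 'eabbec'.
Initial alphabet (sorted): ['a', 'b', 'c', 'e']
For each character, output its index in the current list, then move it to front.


MTF encoding:
'e': index 3 in ['a', 'b', 'c', 'e'] -> ['e', 'a', 'b', 'c']
'a': index 1 in ['e', 'a', 'b', 'c'] -> ['a', 'e', 'b', 'c']
'b': index 2 in ['a', 'e', 'b', 'c'] -> ['b', 'a', 'e', 'c']
'b': index 0 in ['b', 'a', 'e', 'c'] -> ['b', 'a', 'e', 'c']
'e': index 2 in ['b', 'a', 'e', 'c'] -> ['e', 'b', 'a', 'c']
'c': index 3 in ['e', 'b', 'a', 'c'] -> ['c', 'e', 'b', 'a']


Output: [3, 1, 2, 0, 2, 3]


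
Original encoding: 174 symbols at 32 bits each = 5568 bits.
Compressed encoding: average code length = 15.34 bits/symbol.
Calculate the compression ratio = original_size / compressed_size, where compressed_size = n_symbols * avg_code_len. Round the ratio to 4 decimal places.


original_size = n_symbols * orig_bits = 174 * 32 = 5568 bits
compressed_size = n_symbols * avg_code_len = 174 * 15.34 = 2669.16 bits
ratio = original_size / compressed_size = 5568 / 2669.16 = 2.086

Compression ratio = 2.086


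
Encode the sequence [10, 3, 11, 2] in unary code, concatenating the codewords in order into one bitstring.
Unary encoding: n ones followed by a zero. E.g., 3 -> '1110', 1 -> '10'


Encode each number as n ones followed by a terminating 0:
  10 -> 11111111110 (11 bits)
  3 -> 1110 (4 bits)
  11 -> 111111111110 (12 bits)
  2 -> 110 (3 bits)
Total length = 11 + 4 + 12 + 3 = 30 bits.

Unary([10, 3, 11, 2]) = 111111111101110111111111110110 (30 bits)


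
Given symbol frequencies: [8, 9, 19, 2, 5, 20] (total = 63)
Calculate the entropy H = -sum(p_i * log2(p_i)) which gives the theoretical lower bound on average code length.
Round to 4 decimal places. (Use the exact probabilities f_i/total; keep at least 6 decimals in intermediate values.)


Per-symbol terms -p_i * log2(p_i) with p_i = f_i/63:
  p = 8/63 = 0.126984: log2(p) = -2.977280, -p*log2(p) = 0.378067
  p = 9/63 = 0.142857: log2(p) = -2.807355, -p*log2(p) = 0.401051
  p = 19/63 = 0.301587: log2(p) = -1.729352, -p*log2(p) = 0.521551
  p = 2/63 = 0.031746: log2(p) = -4.977280, -p*log2(p) = 0.158009
  p = 5/63 = 0.079365: log2(p) = -3.655352, -p*log2(p) = 0.290107
  p = 20/63 = 0.317460: log2(p) = -1.655352, -p*log2(p) = 0.525509
H = 0.378067 + 0.401051 + 0.521551 + 0.158009 + 0.290107 + 0.525509 = 2.274294

H = 2.2743 bits/symbol


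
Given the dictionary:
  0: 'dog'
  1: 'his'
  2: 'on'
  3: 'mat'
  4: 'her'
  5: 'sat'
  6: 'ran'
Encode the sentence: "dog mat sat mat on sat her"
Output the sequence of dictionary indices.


Look up each word in the dictionary:
  'dog' -> 0
  'mat' -> 3
  'sat' -> 5
  'mat' -> 3
  'on' -> 2
  'sat' -> 5
  'her' -> 4

Encoded: [0, 3, 5, 3, 2, 5, 4]
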